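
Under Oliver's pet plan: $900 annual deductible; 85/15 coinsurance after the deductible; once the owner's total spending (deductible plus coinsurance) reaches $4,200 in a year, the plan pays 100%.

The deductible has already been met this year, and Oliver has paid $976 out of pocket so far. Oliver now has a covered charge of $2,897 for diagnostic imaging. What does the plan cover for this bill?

$2,462.45

The deductible is already satisfied, so the full bill goes to coinsurance.
Owner's 15% share of $2,897 is $434.55.
Year-to-date out-of-pocket becomes $976 + $434.55 = $1,410.55, still under the $4,200 maximum, so no cap applies.
The plan picks up $2,897 − $434.55 = $2,462.45.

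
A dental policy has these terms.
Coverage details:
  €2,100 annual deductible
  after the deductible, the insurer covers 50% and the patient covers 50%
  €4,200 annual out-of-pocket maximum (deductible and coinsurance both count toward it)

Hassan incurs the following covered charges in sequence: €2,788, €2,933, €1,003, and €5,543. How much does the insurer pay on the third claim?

#1 (€2,788): €2,100 to deductible, leaving €688; coinsurance €688 × 50% = €344. Patient pays €2,444; OOP now €2,444. Insurer: €2,788 − €2,444 = €344.
#2 (€2,933): 50% coinsurance on €2,933 = €1,466.50. Patient owes €1,466.50 (running OOP €3,910.50). Insurer: €2,933 − €1,466.50 = €1,466.50.
#3 (€1,003): 50% coinsurance on €1,003 = €501.50. That would push OOP to €4,412, over the €4,200 cap, so patient pays €4,200 − €3,910.50 = €289.50. Plan pays €1,003 − €289.50 = €713.50.

€713.50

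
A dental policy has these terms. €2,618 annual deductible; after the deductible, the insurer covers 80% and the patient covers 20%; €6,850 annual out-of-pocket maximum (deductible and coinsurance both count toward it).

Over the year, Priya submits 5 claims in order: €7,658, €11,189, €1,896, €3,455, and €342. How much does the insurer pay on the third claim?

€1,516.80

#1 (€7,658): €2,618 to deductible, leaving €5,040; 20% of €5,040 = €1,008. Patient owes €3,626 (running OOP €3,626). Insurer: €7,658 − €3,626 = €4,032.
#2 (€11,189): 20% coinsurance on €11,189 = €2,237.80. Cost to patient: €2,237.80. OOP to date €5,863.80. Insurer: €11,189 − €2,237.80 = €8,951.20.
#3 (€1,896): 20% coinsurance on €1,896 = €379.20. Patient owes €379.20 (running OOP €6,243). Plan pays €1,896 − €379.20 = €1,516.80.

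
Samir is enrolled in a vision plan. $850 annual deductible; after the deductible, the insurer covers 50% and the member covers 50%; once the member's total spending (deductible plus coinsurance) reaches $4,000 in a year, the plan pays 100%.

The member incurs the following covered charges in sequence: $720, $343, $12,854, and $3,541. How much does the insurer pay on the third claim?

$9,810.50

Claim 1 ($720): entire amount goes to the deductible. Member owes $720 (running OOP $720). Plan pays $720 − $720 = $0.
Claim 2 ($343): $130 to deductible, leaving $213; member's 50% is $106.50. Cost to member: $236.50. OOP to date $956.50. Insurer: $343 − $236.50 = $106.50.
Claim 3 ($12,854): deductible already satisfied, so member's share is 50% × $12,854 = $6,427. Adding that to $956.50 gives $7,383.50, past the $4,000 cap; member pays only $4,000 − $956.50 = $3,043.50. Plan pays $12,854 − $3,043.50 = $9,810.50.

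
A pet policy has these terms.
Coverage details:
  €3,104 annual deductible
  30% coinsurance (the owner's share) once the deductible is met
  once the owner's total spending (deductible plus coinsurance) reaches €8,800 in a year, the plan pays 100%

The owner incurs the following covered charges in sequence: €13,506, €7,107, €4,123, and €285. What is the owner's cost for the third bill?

€443.30

Bill 1, €13,506: €3,104 finishes the deductible; €10,402 goes to coinsurance; coinsurance €10,402 × 30% = €3,120.60. Owner owes €6,224.60 (running OOP €6,224.60).
Bill 2, €7,107: deductible already satisfied, so owner's share is 30% × €7,107 = €2,132.10. Owner pays €2,132.10; OOP now €8,356.70.
Bill 3, €4,123: deductible met; 30% of €4,123 = €1,236.90. OOP would hit €9,593.60 > €8,800, so the cap limits the owner to €8,800 − €8,356.70 = €443.30.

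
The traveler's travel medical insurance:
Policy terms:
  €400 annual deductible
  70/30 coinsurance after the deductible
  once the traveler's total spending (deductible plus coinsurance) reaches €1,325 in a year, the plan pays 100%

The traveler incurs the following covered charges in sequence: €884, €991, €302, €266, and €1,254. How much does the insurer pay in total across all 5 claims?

€2,372

Claim 1 (€884): deductible takes €400, €484 remains; 30% of €484 = €145.20. Traveler pays €545.20; OOP now €545.20. Insurer: €884 − €545.20 = €338.80.
Claim 2 (€991): deductible already satisfied, so traveler's share is 30% × €991 = €297.30. Cost to traveler: €297.30. OOP to date €842.50. Plan pays €991 − €297.30 = €693.70.
Claim 3 (€302): deductible already satisfied, so traveler's share is 30% × €302 = €90.60. Traveler pays €90.60; OOP now €933.10. Insurer: €302 − €90.60 = €211.40.
Claim 4 (€266): deductible met; 30% of €266 = €79.80. Traveler owes €79.80 (running OOP €1,012.90). Insurer: €266 − €79.80 = €186.20.
Claim 5 (€1,254): 30% coinsurance on €1,254 = €376.20. OOP would hit €1,389.10 > €1,325, so the cap limits the traveler to €1,325 − €1,012.90 = €312.10. Plan pays €1,254 − €312.10 = €941.90.
Insurer total: €338.80 + €693.70 + €211.40 + €186.20 + €941.90 = €2,372.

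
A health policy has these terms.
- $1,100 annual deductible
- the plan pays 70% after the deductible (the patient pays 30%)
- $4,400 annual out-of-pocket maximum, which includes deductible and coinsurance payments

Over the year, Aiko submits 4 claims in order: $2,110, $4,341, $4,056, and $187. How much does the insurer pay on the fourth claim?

$130.90

#1 ($2,110): $1,100 finishes the deductible; $1,010 goes to coinsurance; 30% of $1,010 = $303. Patient owes $1,403 (running OOP $1,403). Plan pays $2,110 − $1,403 = $707.
#2 ($4,341): deductible met; 30% of $4,341 = $1,302.30. Patient pays $1,302.30; OOP now $2,705.30. Insurer: $4,341 − $1,302.30 = $3,038.70.
#3 ($4,056): deductible already satisfied, so patient's share is 30% × $4,056 = $1,216.80. Patient pays $1,216.80; OOP now $3,922.10. Plan pays $4,056 − $1,216.80 = $2,839.20.
#4 ($187): deductible already satisfied, so patient's share is 30% × $187 = $56.10. Cost to patient: $56.10. OOP to date $3,978.20. Plan pays $187 − $56.10 = $130.90.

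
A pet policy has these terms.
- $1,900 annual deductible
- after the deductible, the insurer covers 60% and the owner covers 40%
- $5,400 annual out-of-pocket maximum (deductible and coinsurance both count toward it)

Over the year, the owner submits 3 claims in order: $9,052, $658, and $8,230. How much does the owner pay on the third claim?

$376

Claim 1 — $9,052: deductible takes $1,900, $7,152 remains; 40% of $7,152 = $2,860.80. Owner pays $4,760.80; OOP now $4,760.80.
Claim 2 — $658: deductible already satisfied, so owner's share is 40% × $658 = $263.20. Owner pays $263.20; OOP now $5,024.
Claim 3 — $8,230: deductible met; 40% of $8,230 = $3,292. That would push OOP to $8,316, over the $5,400 cap, so owner pays $5,400 − $5,024 = $376.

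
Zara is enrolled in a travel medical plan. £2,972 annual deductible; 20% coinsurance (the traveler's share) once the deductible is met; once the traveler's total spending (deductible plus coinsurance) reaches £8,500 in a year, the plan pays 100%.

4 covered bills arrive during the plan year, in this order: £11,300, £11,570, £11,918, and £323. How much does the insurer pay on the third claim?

Bill 1, £11,300: £2,972 finishes the deductible; £8,328 goes to coinsurance; traveler's 20% is £1,665.60. Traveler pays £4,637.60; OOP now £4,637.60. Plan pays £11,300 − £4,637.60 = £6,662.40.
Bill 2, £11,570: deductible met; 20% of £11,570 = £2,314. Traveler pays £2,314; OOP now £6,951.60. Plan pays £11,570 − £2,314 = £9,256.
Bill 3, £11,918: 20% coinsurance on £11,918 = £2,383.60. Adding that to £6,951.60 gives £9,335.20, past the £8,500 cap; traveler pays only £8,500 − £6,951.60 = £1,548.40. Plan pays £11,918 − £1,548.40 = £10,369.60.

£10,369.60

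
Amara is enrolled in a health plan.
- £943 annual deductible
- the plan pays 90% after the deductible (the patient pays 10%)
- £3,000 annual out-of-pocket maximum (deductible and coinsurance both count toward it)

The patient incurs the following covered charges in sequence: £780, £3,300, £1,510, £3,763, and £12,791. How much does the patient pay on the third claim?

£151

#1 (£780): all of it applies to the deductible. Patient owes £780 (running OOP £780).
#2 (£3,300): £163 finishes the deductible; £3,137 goes to coinsurance; 10% of £3,137 = £313.70. Patient owes £476.70 (running OOP £1,256.70).
#3 (£1,510): deductible already satisfied, so patient's share is 10% × £1,510 = £151. Patient owes £151 (running OOP £1,407.70).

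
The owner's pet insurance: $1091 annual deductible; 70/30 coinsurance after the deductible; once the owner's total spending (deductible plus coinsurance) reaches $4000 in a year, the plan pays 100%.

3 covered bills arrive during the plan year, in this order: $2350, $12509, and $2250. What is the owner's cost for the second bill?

#1 ($2350): $1091 finishes the deductible; $1259 goes to coinsurance; owner's 30% is $377.70. Owner owes $1468.70 (running OOP $1468.70).
#2 ($12509): deductible already satisfied, so owner's share is 30% × $12509 = $3752.70. OOP would hit $5221.40 > $4000, so the cap limits the owner to $4000 − $1468.70 = $2531.30.

$2531.30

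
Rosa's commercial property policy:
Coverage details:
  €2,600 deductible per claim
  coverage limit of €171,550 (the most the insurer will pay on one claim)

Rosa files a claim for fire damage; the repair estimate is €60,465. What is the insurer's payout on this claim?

€57,865

Subtract the deductible: €60,465 − €2,600 = €57,865.
That's under the €171,550 cap, so the insurer reimburses the full €57,865.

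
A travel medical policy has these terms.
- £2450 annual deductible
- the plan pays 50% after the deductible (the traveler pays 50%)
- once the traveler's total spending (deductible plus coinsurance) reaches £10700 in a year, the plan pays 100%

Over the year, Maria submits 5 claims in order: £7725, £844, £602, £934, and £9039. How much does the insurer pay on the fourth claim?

#1 (£7725): £2450 to deductible, leaving £5275; coinsurance £5275 × 50% = £2637.50. Traveler pays £5087.50; OOP now £5087.50. Plan pays £7725 − £5087.50 = £2637.50.
#2 (£844): 50% coinsurance on £844 = £422. Traveler pays £422; OOP now £5509.50. Plan pays £844 − £422 = £422.
#3 (£602): deductible met; 50% of £602 = £301. Traveler pays £301; OOP now £5810.50. Insurer: £602 − £301 = £301.
#4 (£934): deductible met; 50% of £934 = £467. Cost to traveler: £467. OOP to date £6277.50. Insurer: £934 − £467 = £467.

£467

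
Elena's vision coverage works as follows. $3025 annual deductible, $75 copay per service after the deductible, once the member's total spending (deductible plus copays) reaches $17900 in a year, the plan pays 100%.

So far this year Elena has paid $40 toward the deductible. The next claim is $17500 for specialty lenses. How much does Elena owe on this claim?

$3060

$40 of the $3025 deductible is already met, leaving $2985.
The remaining $14515 (= $17500 − $2985) moves to the copay.
Copay on this service: $75.
Member responsibility before any cap: $2985 + $75 = $3060.
Total out-of-pocket so far would be $40 + $3060 = $3100, below the $17900 cap — no reduction.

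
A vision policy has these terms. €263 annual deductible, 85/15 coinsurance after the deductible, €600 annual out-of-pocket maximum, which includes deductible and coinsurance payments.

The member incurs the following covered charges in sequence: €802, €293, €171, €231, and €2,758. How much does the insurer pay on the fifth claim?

€2,606.10

Bill 1, €802: €263 finishes the deductible; €539 goes to coinsurance; member's 15% is €80.85. Cost to member: €343.85. OOP to date €343.85. Plan pays €802 − €343.85 = €458.15.
Bill 2, €293: deductible already satisfied, so member's share is 15% × €293 = €43.95. Member owes €43.95 (running OOP €387.80). Insurer: €293 − €43.95 = €249.05.
Bill 3, €171: 15% coinsurance on €171 = €25.65. Member owes €25.65 (running OOP €413.45). Insurer: €171 − €25.65 = €145.35.
Bill 4, €231: deductible already satisfied, so member's share is 15% × €231 = €34.65. Member owes €34.65 (running OOP €448.10). Plan pays €231 − €34.65 = €196.35.
Bill 5, €2,758: 15% coinsurance on €2,758 = €413.70. OOP would hit €861.80 > €600, so the cap limits the member to €600 − €448.10 = €151.90. Insurer: €2,758 − €151.90 = €2,606.10.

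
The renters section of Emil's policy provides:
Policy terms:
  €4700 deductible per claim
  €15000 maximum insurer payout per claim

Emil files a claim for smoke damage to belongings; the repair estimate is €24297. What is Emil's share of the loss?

€9297

Less the €4700 deductible: €24297 − €4700 = €19597.
€19597 exceeds the €15000 limit, so the insurer pays the limit: €15000.
Out of pocket: €24297 − €15000 = €9297.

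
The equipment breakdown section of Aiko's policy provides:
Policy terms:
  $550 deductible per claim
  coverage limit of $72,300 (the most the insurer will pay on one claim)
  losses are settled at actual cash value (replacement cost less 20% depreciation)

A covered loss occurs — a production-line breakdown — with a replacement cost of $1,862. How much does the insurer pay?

At 20% depreciation, ACV = $1,862 − $372.40 = $1,489.60.
After the deductible, $1,489.60 − $550 = $939.60 remains.
$939.60 ≤ $72,300, so the limit doesn't bind; insurer pays $939.60.

$939.60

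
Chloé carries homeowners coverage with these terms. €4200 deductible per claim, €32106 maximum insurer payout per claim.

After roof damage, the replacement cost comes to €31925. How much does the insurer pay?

€27725

After the deductible, €31925 − €4200 = €27725 remains.
€27725 is within the €32106 limit, so the insurer pays €27725.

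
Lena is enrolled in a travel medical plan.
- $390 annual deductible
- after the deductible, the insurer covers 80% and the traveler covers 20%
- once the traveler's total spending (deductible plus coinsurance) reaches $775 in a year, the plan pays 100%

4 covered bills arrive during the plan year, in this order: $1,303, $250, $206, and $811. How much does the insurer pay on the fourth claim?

#1 ($1,303): deductible takes $390, $913 remains; coinsurance $913 × 20% = $182.60. Traveler pays $572.60; OOP now $572.60. Insurer: $1,303 − $572.60 = $730.40.
#2 ($250): 20% coinsurance on $250 = $50. Traveler owes $50 (running OOP $622.60). Plan pays $250 − $50 = $200.
#3 ($206): deductible met; 20% of $206 = $41.20. Traveler owes $41.20 (running OOP $663.80). Plan pays $206 − $41.20 = $164.80.
#4 ($811): deductible met; 20% of $811 = $162.20. OOP would hit $826 > $775, so the cap limits the traveler to $775 − $663.80 = $111.20. Insurer: $811 − $111.20 = $699.80.

$699.80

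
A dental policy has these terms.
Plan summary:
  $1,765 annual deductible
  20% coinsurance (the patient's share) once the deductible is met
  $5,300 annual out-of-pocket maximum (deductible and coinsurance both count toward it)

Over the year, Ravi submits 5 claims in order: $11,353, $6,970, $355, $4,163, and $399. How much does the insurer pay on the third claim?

Claim 1 ($11,353): $1,765 to deductible, leaving $9,588; 20% of $9,588 = $1,917.60. Patient owes $3,682.60 (running OOP $3,682.60). Plan pays $11,353 − $3,682.60 = $7,670.40.
Claim 2 ($6,970): deductible met; 20% of $6,970 = $1,394. Cost to patient: $1,394. OOP to date $5,076.60. Plan pays $6,970 − $1,394 = $5,576.
Claim 3 ($355): 20% coinsurance on $355 = $71. Patient owes $71 (running OOP $5,147.60). Plan pays $355 − $71 = $284.

$284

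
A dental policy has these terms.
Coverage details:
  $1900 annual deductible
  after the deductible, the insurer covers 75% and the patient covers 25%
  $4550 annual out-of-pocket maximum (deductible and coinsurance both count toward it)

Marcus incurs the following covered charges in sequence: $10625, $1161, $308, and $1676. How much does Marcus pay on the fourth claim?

Claim 1 ($10625): $1900 to deductible, leaving $8725; patient's 25% is $2181.25. Cost to patient: $4081.25. OOP to date $4081.25.
Claim 2 ($1161): 25% coinsurance on $1161 = $290.25. Cost to patient: $290.25. OOP to date $4371.50.
Claim 3 ($308): deductible met; 25% of $308 = $77. Patient pays $77; OOP now $4448.50.
Claim 4 ($1676): 25% coinsurance on $1676 = $419. Adding that to $4448.50 gives $4867.50, past the $4550 cap; patient pays only $4550 − $4448.50 = $101.50.

$101.50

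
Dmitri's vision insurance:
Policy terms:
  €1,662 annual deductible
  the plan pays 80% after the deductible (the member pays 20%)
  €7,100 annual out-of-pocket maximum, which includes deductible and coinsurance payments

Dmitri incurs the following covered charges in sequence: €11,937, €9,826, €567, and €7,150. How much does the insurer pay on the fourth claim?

Claim 1 (€11,937): €1,662 to deductible, leaving €10,275; 20% of €10,275 = €2,055. Cost to member: €3,717. OOP to date €3,717. Insurer: €11,937 − €3,717 = €8,220.
Claim 2 (€9,826): 20% coinsurance on €9,826 = €1,965.20. Member owes €1,965.20 (running OOP €5,682.20). Insurer: €9,826 − €1,965.20 = €7,860.80.
Claim 3 (€567): deductible already satisfied, so member's share is 20% × €567 = €113.40. Member owes €113.40 (running OOP €5,795.60). Plan pays €567 − €113.40 = €453.60.
Claim 4 (€7,150): 20% coinsurance on €7,150 = €1,430. OOP would hit €7,225.60 > €7,100, so the cap limits the member to €7,100 − €5,795.60 = €1,304.40. Plan pays €7,150 − €1,304.40 = €5,845.60.

€5,845.60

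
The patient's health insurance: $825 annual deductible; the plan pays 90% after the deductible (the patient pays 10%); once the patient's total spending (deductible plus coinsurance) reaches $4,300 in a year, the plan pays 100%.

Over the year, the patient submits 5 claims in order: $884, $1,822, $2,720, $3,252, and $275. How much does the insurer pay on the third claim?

Claim 1 — $884: deductible takes $825, $59 remains; 10% of $59 = $5.90. Patient owes $830.90 (running OOP $830.90). Plan pays $884 − $830.90 = $53.10.
Claim 2 — $1,822: 10% coinsurance on $1,822 = $182.20. Patient pays $182.20; OOP now $1,013.10. Plan pays $1,822 − $182.20 = $1,639.80.
Claim 3 — $2,720: 10% coinsurance on $2,720 = $272. Patient pays $272; OOP now $1,285.10. Insurer: $2,720 − $272 = $2,448.

$2,448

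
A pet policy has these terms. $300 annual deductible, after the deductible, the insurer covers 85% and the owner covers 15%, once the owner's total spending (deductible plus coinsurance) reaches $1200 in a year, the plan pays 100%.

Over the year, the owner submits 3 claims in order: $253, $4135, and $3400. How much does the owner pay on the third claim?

Claim 1 ($253): fully absorbed by the deductible. Owner owes $253 (running OOP $253).
Claim 2 ($4135): $47 finishes the deductible; $4088 goes to coinsurance; 15% of $4088 = $613.20. Owner owes $660.20 (running OOP $913.20).
Claim 3 ($3400): deductible met; 15% of $3400 = $510. OOP would hit $1423.20 > $1200, so the cap limits the owner to $1200 − $913.20 = $286.80.

$286.80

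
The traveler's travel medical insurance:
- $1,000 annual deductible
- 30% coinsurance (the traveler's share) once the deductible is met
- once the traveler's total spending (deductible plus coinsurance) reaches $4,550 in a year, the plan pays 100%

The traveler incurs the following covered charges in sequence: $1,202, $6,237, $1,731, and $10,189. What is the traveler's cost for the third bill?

Bill 1, $1,202: deductible takes $1,000, $202 remains; traveler's 30% is $60.60. Traveler pays $1,060.60; OOP now $1,060.60.
Bill 2, $6,237: deductible met; 30% of $6,237 = $1,871.10. Traveler owes $1,871.10 (running OOP $2,931.70).
Bill 3, $1,731: deductible already satisfied, so traveler's share is 30% × $1,731 = $519.30. Traveler pays $519.30; OOP now $3,451.

$519.30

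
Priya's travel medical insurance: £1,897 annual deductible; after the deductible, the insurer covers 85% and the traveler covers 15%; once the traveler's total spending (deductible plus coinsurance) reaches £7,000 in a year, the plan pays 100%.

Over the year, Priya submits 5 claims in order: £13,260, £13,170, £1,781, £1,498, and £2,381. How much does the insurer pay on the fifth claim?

#1 (£13,260): £1,897 to deductible, leaving £11,363; 15% of £11,363 = £1,704.45. Cost to traveler: £3,601.45. OOP to date £3,601.45. Plan pays £13,260 − £3,601.45 = £9,658.55.
#2 (£13,170): deductible met; 15% of £13,170 = £1,975.50. Traveler owes £1,975.50 (running OOP £5,576.95). Plan pays £13,170 − £1,975.50 = £11,194.50.
#3 (£1,781): deductible already satisfied, so traveler's share is 15% × £1,781 = £267.15. Traveler pays £267.15; OOP now £5,844.10. Insurer: £1,781 − £267.15 = £1,513.85.
#4 (£1,498): deductible met; 15% of £1,498 = £224.70. Traveler owes £224.70 (running OOP £6,068.80). Insurer: £1,498 − £224.70 = £1,273.30.
#5 (£2,381): 15% coinsurance on £2,381 = £357.15. Traveler pays £357.15; OOP now £6,425.95. Plan pays £2,381 − £357.15 = £2,023.85.

£2,023.85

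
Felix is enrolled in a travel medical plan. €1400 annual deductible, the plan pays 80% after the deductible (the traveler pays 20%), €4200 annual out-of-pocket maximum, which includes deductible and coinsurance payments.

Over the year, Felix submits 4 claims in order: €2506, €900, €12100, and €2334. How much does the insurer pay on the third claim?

Bill 1, €2506: deductible takes €1400, €1106 remains; 20% of €1106 = €221.20. Cost to traveler: €1621.20. OOP to date €1621.20. Plan pays €2506 − €1621.20 = €884.80.
Bill 2, €900: deductible met; 20% of €900 = €180. Traveler owes €180 (running OOP €1801.20). Plan pays €900 − €180 = €720.
Bill 3, €12100: 20% coinsurance on €12100 = €2420. Adding that to €1801.20 gives €4221.20, past the €4200 cap; traveler pays only €4200 − €1801.20 = €2398.80. Plan pays €12100 − €2398.80 = €9701.20.

€9701.20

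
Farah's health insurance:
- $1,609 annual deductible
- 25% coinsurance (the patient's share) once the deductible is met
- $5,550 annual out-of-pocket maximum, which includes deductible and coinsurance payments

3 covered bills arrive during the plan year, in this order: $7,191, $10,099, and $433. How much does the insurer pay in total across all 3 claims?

#1 ($7,191): deductible takes $1,609, $5,582 remains; patient's 25% is $1,395.50. Patient owes $3,004.50 (running OOP $3,004.50). Insurer: $7,191 − $3,004.50 = $4,186.50.
#2 ($10,099): deductible already satisfied, so patient's share is 25% × $10,099 = $2,524.75. Patient pays $2,524.75; OOP now $5,529.25. Insurer: $10,099 − $2,524.75 = $7,574.25.
#3 ($433): 25% coinsurance on $433 = $108.25. That would push OOP to $5,637.50, over the $5,550 cap, so patient pays $5,550 − $5,529.25 = $20.75. Insurer: $433 − $20.75 = $412.25.
Insurer total = bills − patient's total = $17,723 − $5,550 = $12,173.

$12,173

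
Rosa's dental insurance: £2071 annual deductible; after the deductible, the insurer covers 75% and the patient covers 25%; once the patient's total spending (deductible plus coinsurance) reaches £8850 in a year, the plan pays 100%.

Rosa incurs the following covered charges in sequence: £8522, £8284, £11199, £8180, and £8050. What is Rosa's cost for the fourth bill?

Bill 1, £8522: deductible takes £2071, £6451 remains; coinsurance £6451 × 25% = £1612.75. Cost to patient: £3683.75. OOP to date £3683.75.
Bill 2, £8284: deductible met; 25% of £8284 = £2071. Cost to patient: £2071. OOP to date £5754.75.
Bill 3, £11199: deductible already satisfied, so patient's share is 25% × £11199 = £2799.75. Cost to patient: £2799.75. OOP to date £8554.50.
Bill 4, £8180: 25% coinsurance on £8180 = £2045. That would push OOP to £10599.50, over the £8850 cap, so patient pays £8850 − £8554.50 = £295.50.

£295.50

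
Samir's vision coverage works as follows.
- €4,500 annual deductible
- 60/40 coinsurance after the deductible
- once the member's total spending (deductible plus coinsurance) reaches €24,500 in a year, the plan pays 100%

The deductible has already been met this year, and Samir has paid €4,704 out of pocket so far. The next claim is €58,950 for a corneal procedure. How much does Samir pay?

€19,796

With the deductible met, the entire €58,950 is subject to coinsurance.
40% of €58,950 = €23,580 falls to the member.
Adding €23,580 to the €4,704 already spent would give €28,284, which exceeds the €24,500 cap; the member pays just €24,500 − €4,704 = €19,796.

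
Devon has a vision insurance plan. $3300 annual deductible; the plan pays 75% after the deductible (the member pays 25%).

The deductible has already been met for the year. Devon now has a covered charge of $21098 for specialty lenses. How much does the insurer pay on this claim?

With the deductible met, the entire $21098 is subject to coinsurance.
Member's 25% share of $21098 is $5274.50.
Insurer pays the balance: $21098 − $5274.50 = $15823.50.

$15823.50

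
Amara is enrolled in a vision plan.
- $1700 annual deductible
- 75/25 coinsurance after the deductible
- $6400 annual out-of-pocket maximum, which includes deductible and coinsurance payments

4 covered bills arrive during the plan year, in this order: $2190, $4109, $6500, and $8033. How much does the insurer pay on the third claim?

$4875

Bill 1, $2190: deductible takes $1700, $490 remains; member's 25% is $122.50. Member owes $1822.50 (running OOP $1822.50). Insurer: $2190 − $1822.50 = $367.50.
Bill 2, $4109: deductible met; 25% of $4109 = $1027.25. Cost to member: $1027.25. OOP to date $2849.75. Plan pays $4109 − $1027.25 = $3081.75.
Bill 3, $6500: 25% coinsurance on $6500 = $1625. Cost to member: $1625. OOP to date $4474.75. Plan pays $6500 − $1625 = $4875.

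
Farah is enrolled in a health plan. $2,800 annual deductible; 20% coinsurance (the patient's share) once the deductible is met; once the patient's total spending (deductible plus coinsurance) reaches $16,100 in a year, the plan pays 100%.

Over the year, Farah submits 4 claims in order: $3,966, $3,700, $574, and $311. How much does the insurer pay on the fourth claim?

#1 ($3,966): $2,800 finishes the deductible; $1,166 goes to coinsurance; coinsurance $1,166 × 20% = $233.20. Patient pays $3,033.20; OOP now $3,033.20. Insurer: $3,966 − $3,033.20 = $932.80.
#2 ($3,700): deductible met; 20% of $3,700 = $740. Patient owes $740 (running OOP $3,773.20). Insurer: $3,700 − $740 = $2,960.
#3 ($574): deductible met; 20% of $574 = $114.80. Patient pays $114.80; OOP now $3,888. Insurer: $574 − $114.80 = $459.20.
#4 ($311): deductible already satisfied, so patient's share is 20% × $311 = $62.20. Cost to patient: $62.20. OOP to date $3,950.20. Plan pays $311 − $62.20 = $248.80.

$248.80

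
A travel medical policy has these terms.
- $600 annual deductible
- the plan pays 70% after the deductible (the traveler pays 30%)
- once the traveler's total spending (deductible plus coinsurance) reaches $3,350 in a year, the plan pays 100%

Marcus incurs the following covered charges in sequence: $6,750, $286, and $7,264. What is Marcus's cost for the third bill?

$819.20

Claim 1 — $6,750: $600 to deductible, leaving $6,150; 30% of $6,150 = $1,845. Traveler pays $2,445; OOP now $2,445.
Claim 2 — $286: deductible met; 30% of $286 = $85.80. Cost to traveler: $85.80. OOP to date $2,530.80.
Claim 3 — $7,264: 30% coinsurance on $7,264 = $2,179.20. Adding that to $2,530.80 gives $4,710, past the $3,350 cap; traveler pays only $3,350 − $2,530.80 = $819.20.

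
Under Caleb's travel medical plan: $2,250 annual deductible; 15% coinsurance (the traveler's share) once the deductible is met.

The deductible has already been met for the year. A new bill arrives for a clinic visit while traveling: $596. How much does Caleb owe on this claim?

The deductible is already satisfied, so the full bill goes to coinsurance.
15% of $596 = $89.40 falls to the traveler.

$89.40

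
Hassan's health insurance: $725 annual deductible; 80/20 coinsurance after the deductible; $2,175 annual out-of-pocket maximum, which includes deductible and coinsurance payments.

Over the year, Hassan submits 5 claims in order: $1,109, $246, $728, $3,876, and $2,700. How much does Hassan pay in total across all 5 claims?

Bill 1, $1,109: deductible takes $725, $384 remains; 20% of $384 = $76.80. Patient owes $801.80 (running OOP $801.80).
Bill 2, $246: 20% coinsurance on $246 = $49.20. Cost to patient: $49.20. OOP to date $851.
Bill 3, $728: deductible met; 20% of $728 = $145.60. Patient owes $145.60 (running OOP $996.60).
Bill 4, $3,876: 20% coinsurance on $3,876 = $775.20. Patient owes $775.20 (running OOP $1,771.80).
Bill 5, $2,700: deductible already satisfied, so patient's share is 20% × $2,700 = $540. Adding that to $1,771.80 gives $2,311.80, past the $2,175 cap; patient pays only $2,175 − $1,771.80 = $403.20.
Summing the patient's payments: $801.80 + $49.20 + $145.60 + $775.20 + $403.20 = $2,175.

$2,175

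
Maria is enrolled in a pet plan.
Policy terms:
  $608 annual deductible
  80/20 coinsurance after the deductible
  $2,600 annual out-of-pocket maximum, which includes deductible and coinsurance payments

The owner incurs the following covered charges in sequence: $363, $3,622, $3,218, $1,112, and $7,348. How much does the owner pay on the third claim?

$643.60

Claim 1 ($363): all of it applies to the deductible. Owner owes $363 (running OOP $363).
Claim 2 ($3,622): deductible takes $245, $3,377 remains; 20% of $3,377 = $675.40. Owner pays $920.40; OOP now $1,283.40.
Claim 3 ($3,218): deductible already satisfied, so owner's share is 20% × $3,218 = $643.60. Owner pays $643.60; OOP now $1,927.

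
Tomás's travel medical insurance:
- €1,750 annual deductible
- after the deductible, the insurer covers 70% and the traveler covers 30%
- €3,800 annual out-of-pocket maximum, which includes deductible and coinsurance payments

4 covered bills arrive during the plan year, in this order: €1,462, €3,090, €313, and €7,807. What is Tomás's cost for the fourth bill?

Bill 1, €1,462: entire amount goes to the deductible. Cost to traveler: €1,462. OOP to date €1,462.
Bill 2, €3,090: deductible takes €288, €2,802 remains; traveler's 30% is €840.60. Cost to traveler: €1,128.60. OOP to date €2,590.60.
Bill 3, €313: deductible met; 30% of €313 = €93.90. Traveler owes €93.90 (running OOP €2,684.50).
Bill 4, €7,807: deductible met; 30% of €7,807 = €2,342.10. Adding that to €2,684.50 gives €5,026.60, past the €3,800 cap; traveler pays only €3,800 − €2,684.50 = €1,115.50.

€1,115.50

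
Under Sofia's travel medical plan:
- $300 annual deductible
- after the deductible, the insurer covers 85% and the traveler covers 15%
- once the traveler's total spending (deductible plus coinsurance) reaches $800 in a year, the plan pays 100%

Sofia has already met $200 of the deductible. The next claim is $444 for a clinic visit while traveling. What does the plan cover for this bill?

$292.40

$200 of the $300 deductible is already met, leaving $100.
The remaining $344 (= $444 − $100) moves to coinsurance.
15% of $344 = $51.60 falls to the traveler.
So the traveler owes $100 + $51.60 = $151.60 before any cap.
Year-to-date out-of-pocket becomes $200 + $151.60 = $351.60, still under the $800 maximum, so no cap applies.
The insurer covers the remainder: $444 − $151.60 = $292.40.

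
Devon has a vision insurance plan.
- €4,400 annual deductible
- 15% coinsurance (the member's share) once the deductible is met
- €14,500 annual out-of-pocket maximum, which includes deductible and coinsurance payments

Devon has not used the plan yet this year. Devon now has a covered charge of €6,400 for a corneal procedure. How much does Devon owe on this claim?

The full €4,400 deductible is still open; €4,400 of this bill applies to it.
The remaining €2,000 (= €6,400 − €4,400) moves to coinsurance.
Coinsurance: €2,000 × 15% = €300.
So the member owes €4,400 + €300 = €4,700 before any cap.
Total out-of-pocket so far would be €0 + €4,700 = €4,700, below the €14,500 cap — no reduction.

€4,700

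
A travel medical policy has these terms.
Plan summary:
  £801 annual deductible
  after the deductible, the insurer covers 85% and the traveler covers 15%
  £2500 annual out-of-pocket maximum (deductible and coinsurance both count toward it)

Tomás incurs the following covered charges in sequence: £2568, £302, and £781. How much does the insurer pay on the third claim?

Claim 1 — £2568: £801 to deductible, leaving £1767; coinsurance £1767 × 15% = £265.05. Traveler owes £1066.05 (running OOP £1066.05). Insurer: £2568 − £1066.05 = £1501.95.
Claim 2 — £302: 15% coinsurance on £302 = £45.30. Traveler pays £45.30; OOP now £1111.35. Insurer: £302 − £45.30 = £256.70.
Claim 3 — £781: deductible met; 15% of £781 = £117.15. Cost to traveler: £117.15. OOP to date £1228.50. Insurer: £781 − £117.15 = £663.85.

£663.85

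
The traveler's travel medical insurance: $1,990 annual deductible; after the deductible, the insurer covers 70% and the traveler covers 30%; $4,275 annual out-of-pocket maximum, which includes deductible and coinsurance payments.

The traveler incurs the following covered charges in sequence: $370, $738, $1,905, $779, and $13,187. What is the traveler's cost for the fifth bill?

#1 ($370): entire amount goes to the deductible. Traveler owes $370 (running OOP $370).
#2 ($738): fully absorbed by the deductible. Traveler pays $738; OOP now $1,108.
#3 ($1,905): $882 to deductible, leaving $1,023; 30% of $1,023 = $306.90. Cost to traveler: $1,188.90. OOP to date $2,296.90.
#4 ($779): deductible already satisfied, so traveler's share is 30% × $779 = $233.70. Cost to traveler: $233.70. OOP to date $2,530.60.
#5 ($13,187): 30% coinsurance on $13,187 = $3,956.10. Adding that to $2,530.60 gives $6,486.70, past the $4,275 cap; traveler pays only $4,275 − $2,530.60 = $1,744.40.

$1,744.40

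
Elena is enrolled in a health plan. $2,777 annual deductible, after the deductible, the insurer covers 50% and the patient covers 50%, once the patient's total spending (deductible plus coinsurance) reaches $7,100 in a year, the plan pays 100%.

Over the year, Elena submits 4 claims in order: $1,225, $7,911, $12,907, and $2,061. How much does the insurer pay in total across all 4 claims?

Claim 1 — $1,225: all of it applies to the deductible. Cost to patient: $1,225. OOP to date $1,225. Insurer: $1,225 − $1,225 = $0.
Claim 2 — $7,911: $1,552 finishes the deductible; $6,359 goes to coinsurance; coinsurance $6,359 × 50% = $3,179.50. Patient owes $4,731.50 (running OOP $5,956.50). Insurer: $7,911 − $4,731.50 = $3,179.50.
Claim 3 — $12,907: deductible met; 50% of $12,907 = $6,453.50. Adding that to $5,956.50 gives $12,410, past the $7,100 cap; patient pays only $7,100 − $5,956.50 = $1,143.50. Insurer: $12,907 − $1,143.50 = $11,763.50.
Claim 4 — $2,061: deductible already satisfied, so patient's share is 50% × $2,061 = $1,030.50. That would push OOP to $8,130.50, over the $7,100 cap, so patient pays $7,100 − $7,100 = $0. Insurer: $2,061 − $0 = $2,061.
Insurer total: $0 + $3,179.50 + $11,763.50 + $2,061 = $17,004.

$17,004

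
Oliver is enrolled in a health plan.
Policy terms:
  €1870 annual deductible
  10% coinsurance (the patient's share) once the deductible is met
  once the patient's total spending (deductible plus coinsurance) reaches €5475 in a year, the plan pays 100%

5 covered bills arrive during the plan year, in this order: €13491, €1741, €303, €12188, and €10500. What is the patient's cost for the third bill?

€30.30

Claim 1 — €13491: €1870 finishes the deductible; €11621 goes to coinsurance; coinsurance €11621 × 10% = €1162.10. Patient pays €3032.10; OOP now €3032.10.
Claim 2 — €1741: deductible already satisfied, so patient's share is 10% × €1741 = €174.10. Patient pays €174.10; OOP now €3206.20.
Claim 3 — €303: deductible met; 10% of €303 = €30.30. Patient pays €30.30; OOP now €3236.50.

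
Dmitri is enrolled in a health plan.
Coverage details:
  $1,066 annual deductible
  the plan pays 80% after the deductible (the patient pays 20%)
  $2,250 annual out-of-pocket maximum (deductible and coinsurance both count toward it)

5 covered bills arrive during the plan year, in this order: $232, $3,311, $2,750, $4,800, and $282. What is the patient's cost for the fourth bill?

#1 ($232): entire amount goes to the deductible. Patient owes $232 (running OOP $232).
#2 ($3,311): $834 finishes the deductible; $2,477 goes to coinsurance; 20% of $2,477 = $495.40. Cost to patient: $1,329.40. OOP to date $1,561.40.
#3 ($2,750): 20% coinsurance on $2,750 = $550. Cost to patient: $550. OOP to date $2,111.40.
#4 ($4,800): deductible met; 20% of $4,800 = $960. That would push OOP to $3,071.40, over the $2,250 cap, so patient pays $2,250 − $2,111.40 = $138.60.

$138.60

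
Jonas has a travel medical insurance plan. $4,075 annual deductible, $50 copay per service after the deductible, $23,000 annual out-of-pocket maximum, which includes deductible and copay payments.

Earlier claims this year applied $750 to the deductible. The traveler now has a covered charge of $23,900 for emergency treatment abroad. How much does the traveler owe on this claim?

$3,375

Remaining deductible: $4,075 − $750 = $3,325.
After the $3,325 deductible portion, $23,900 − $3,325 = $20,575 is subject to the copay.
Copay on this service: $50.
Traveler responsibility before any cap: $3,325 + $50 = $3,375.
Cumulative spending $750 + $3,375 = $4,125 stays under the $23,000 maximum.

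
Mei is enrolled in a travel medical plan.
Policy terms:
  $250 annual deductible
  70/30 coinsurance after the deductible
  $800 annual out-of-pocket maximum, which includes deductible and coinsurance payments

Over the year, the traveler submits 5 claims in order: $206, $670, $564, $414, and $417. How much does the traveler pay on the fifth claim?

$68.80

Claim 1 — $206: all of it applies to the deductible. Traveler pays $206; OOP now $206.
Claim 2 — $670: deductible takes $44, $626 remains; coinsurance $626 × 30% = $187.80. Traveler owes $231.80 (running OOP $437.80).
Claim 3 — $564: deductible already satisfied, so traveler's share is 30% × $564 = $169.20. Traveler owes $169.20 (running OOP $607).
Claim 4 — $414: deductible met; 30% of $414 = $124.20. Cost to traveler: $124.20. OOP to date $731.20.
Claim 5 — $417: deductible met; 30% of $417 = $125.10. Adding that to $731.20 gives $856.30, past the $800 cap; traveler pays only $800 − $731.20 = $68.80.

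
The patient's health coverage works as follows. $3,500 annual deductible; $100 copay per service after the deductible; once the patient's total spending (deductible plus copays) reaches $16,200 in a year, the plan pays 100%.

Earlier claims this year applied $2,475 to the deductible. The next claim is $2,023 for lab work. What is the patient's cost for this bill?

$1,125

$2,475 of the $3,500 deductible is already met, leaving $1,025.
The remaining $998 (= $2,023 − $1,025) moves to the copay.
Copay on this service: $100.
So the patient owes $1,025 + $100 = $1,125 before any cap.
Total out-of-pocket so far would be $2,475 + $1,125 = $3,600, below the $16,200 cap — no reduction.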